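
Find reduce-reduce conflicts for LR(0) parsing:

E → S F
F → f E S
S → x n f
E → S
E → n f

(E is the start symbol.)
Augment with E' → E and build the canonical LR(0) collection (I0 = CLOSURE({[E' → . E]}), then GOTO on every symbol after a dot until no new states appear). It has 12 states:
  I0: { [E → . S F], [E → . S], [E → . n f], [E' → . E], [S → . x n f] }  — shift
  I1: { [E' → E .] }  — accept
  I2: { [E → S . F], [E → S .], [F → . f E S] }  — shift, reduce
  I3: { [E → n . f] }  — shift
  I4: { [S → x . n f] }  — shift
  I5: { [S → x n . f] }  — shift
  I6: { [S → x n f .] }  — reduce
  I7: { [E → n f .] }  — reduce
  I8: { [E → S F .] }  — reduce
  I9: { [E → . S F], [E → . S], [E → . n f], [F → f . E S], [S → . x n f] }  — shift
  I10: { [F → f E . S], [S → . x n f] }  — shift
  I11: { [F → f E S .] }  — reduce

No state contains more than one complete item.

Answer: No reduce-reduce conflicts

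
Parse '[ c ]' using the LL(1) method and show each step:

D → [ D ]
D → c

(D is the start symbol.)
LL(1) parsing maintains a stack (initially the start symbol over $) and the input. At each step: if the stack top is a terminal, match it against the current input token; if it is a non-terminal N, replace it with the RHS of M[N, lookahead] (the unique production whose predict set contains the lookahead).

Stack is shown with the top on the left.

Stack    Input    Action
------------------------
D $      [ c ] $  output D → [ D ]
[ D ] $  [ c ] $  match '['
D ] $    c ] $    output D → c
c ] $    c ] $    match 'c'
] $      ] $      match ']'
$        $        accept

The string is accepted.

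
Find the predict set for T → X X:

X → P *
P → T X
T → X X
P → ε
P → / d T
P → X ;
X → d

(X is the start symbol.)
PREDICT(T → X X) = (FIRST(RHS) \ {ε}) ∪ (FOLLOW(T) if ε ∈ FIRST(RHS), i.e. RHS ⇒* ε)
FIRST(X) = { '*', '/', 'd' }
FIRST(X X) = { '*', '/', 'd' }
ε ∉ FIRST(X X), so FOLLOW(T) is not added.
PREDICT(T → X X) = { '*', '/', 'd' }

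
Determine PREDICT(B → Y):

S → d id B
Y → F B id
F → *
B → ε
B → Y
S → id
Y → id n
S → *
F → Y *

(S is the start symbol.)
{ '*', 'id' }

PREDICT(B → Y) = (FIRST(RHS) \ {ε}) ∪ (FOLLOW(B) if ε ∈ FIRST(RHS), i.e. RHS ⇒* ε)
FIRST(Y) = { '*', 'id' }
FIRST(Y) = { '*', 'id' }
ε ∉ FIRST(Y), so FOLLOW(B) is not added.
PREDICT(B → Y) = { '*', 'id' }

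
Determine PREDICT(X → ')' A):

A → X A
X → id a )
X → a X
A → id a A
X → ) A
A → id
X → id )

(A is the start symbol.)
PREDICT(X → ')' A) = (FIRST(RHS) \ {ε}) ∪ (FOLLOW(X) if ε ∈ FIRST(RHS), i.e. RHS ⇒* ε)
FIRST(')' A) = { ')' }
ε ∉ FIRST(')' A), so FOLLOW(X) is not added.
PREDICT(X → ')' A) = { ')' }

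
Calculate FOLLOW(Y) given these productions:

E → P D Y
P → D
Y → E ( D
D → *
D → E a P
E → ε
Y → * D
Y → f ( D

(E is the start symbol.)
{ $, '(', 'a' }

To compute FOLLOW(Y), find every occurrence of Y on a right-hand side N → α Y β: add FIRST(β) \ {ε}, and if β is empty or nullable also add FOLLOW(N). Iterate to a fixed point.

In E → P D Y: Y is at the end, add FOLLOW(E)

The FOLLOW sets referred to above (computed the same way, to a fixed point):
  FOLLOW(E) = { $, '(', 'a' }

Taking the union: FOLLOW(Y) = { $, '(', 'a' }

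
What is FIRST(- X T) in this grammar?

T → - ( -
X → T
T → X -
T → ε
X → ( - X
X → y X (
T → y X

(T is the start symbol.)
{ '-' }

To compute FIRST(- X T), process the symbols left to right:
Symbol - is a terminal. Add '-' and stop.
FIRST(- X T) = { '-' }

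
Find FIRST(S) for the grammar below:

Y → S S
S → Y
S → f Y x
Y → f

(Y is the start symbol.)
{ 'f' }

FIRST sets of the other non-terminals involved (by the same procedure, iterated to a fixed point):
  FIRST(Y) = { 'f' }

From S → Y:
  - Y is a non-terminal: add FIRST(Y) \ {ε} = { 'f' }
    Y is not nullable, so stop
From S → f Y x:
  - f is a terminal: add 'f' and stop

Collecting: FIRST(S) = { 'f' }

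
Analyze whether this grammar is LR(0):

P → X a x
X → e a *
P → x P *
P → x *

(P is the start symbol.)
Yes, the grammar is LR(0)

Augment with P' → P and build the canonical LR(0) collection (I0 = CLOSURE({[P' → . P]}), then GOTO on every symbol after a dot until no new states appear). It has 12 states:
  I0: { [P → . X a x], [P → . x *], [P → . x P *], [P' → . P], [X → . e a *] }  — shift
  I1: { [P' → P .] }  — accept
  I2: { [P → X . a x] }  — shift
  I3: { [X → e . a *] }  — shift
  I4: { [P → . X a x], [P → . x *], [P → . x P *], [P → x . *], [P → x . P *], [X → . e a *] }  — shift
  I5: { [P → x * .] }  — reduce
  I6: { [P → x P . *] }  — shift
  I7: { [P → x P * .] }  — reduce
  I8: { [X → e a . *] }  — shift
  I9: { [X → e a * .] }  — reduce
  I10: { [P → X a . x] }  — shift
  I11: { [P → X a x .] }  — reduce

Every state is either a pure shift/goto state or contains exactly one complete item and nothing to shift — no conflicts. The grammar is LR(0).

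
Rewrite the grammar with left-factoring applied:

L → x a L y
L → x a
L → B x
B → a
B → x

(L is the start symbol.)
L → x a L'
L' → L y
L' → ε
L → B x
B → a
B → x

Left-factoring transforms A → αβ₁ | αβ₂ into A → αA' and A' → β₁ | β₂
(α is the longest common prefix among the alternatives). Repeat until
no nonterminal has two alternatives with a common prefix.

Round 1: L has alternatives sharing prefix 'x a'. Introduce L': L → x a L'
  Add: L' → L y
  Add: L' → ε

No remaining common prefixes — done.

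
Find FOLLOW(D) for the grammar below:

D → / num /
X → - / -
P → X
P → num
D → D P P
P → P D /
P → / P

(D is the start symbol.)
{ $, '-', '/', 'num' }

To compute FOLLOW(D), find every occurrence of D on a right-hand side N → α D β: add FIRST(β) \ {ε}, and if β is empty or nullable also add FOLLOW(N). Iterate to a fixed point.

D is the start symbol, so $ ∈ FOLLOW(D).
In D → D P P: D is followed by P P, add FIRST(P P) \ {ε} = { '-', '/', 'num' }
In P → P D /: D is followed by '/', add FIRST('/') \ {ε} = { '/' }

Taking the union: FOLLOW(D) = { $, '-', '/', 'num' }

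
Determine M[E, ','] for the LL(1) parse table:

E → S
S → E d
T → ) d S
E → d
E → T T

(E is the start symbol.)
To find M[E, ','], we find productions for E where ',' is in the predict set (PREDICT(N → α) = (FIRST(α) \ {ε}) ∪ (FOLLOW(N) if α ⇒* ε)).

Relevant sets:
  FIRST(S) = { ')', 'd' }
  FIRST(T) = { ')' }

E → S: PREDICT = { ')', 'd' }
E → d: PREDICT = { 'd' }
E → T T: PREDICT = { ')' }

M[E, ','] is empty (no production applies)

Answer: Empty (error entry)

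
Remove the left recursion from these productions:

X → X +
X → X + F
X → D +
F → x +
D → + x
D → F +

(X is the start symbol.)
X → D + X'
X' → + X'
X' → + F X'
X' → ε
F → x +
D → + x
D → F +

X is directly left-recursive. The standard transformation for
  A → A α₁ | ... | A α_m | β₁ | ... | β_n
is
  A  → β₁ A' | ... | β_n A'
  A' → α₁ A' | ... | α_m A' | ε

X → D + becomes X → D + X'
X → X + becomes X' → + X'
X → X + F becomes X' → + F X'
Add X' → ε

Productions for other non-terminals are unchanged:
  F → x +
  D → + x
  D → F +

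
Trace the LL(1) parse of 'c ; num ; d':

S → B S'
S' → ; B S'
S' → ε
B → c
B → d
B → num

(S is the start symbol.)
Stack is shown with the top on the left.

Stack     Input          Action
-------------------------------
S $       c ; num ; d $  output S → B S'
B S' $    c ; num ; d $  output B → c
c S' $    c ; num ; d $  match 'c'
S' $      ; num ; d $    output S' → ; B S'
; B S' $  ; num ; d $    match ';'
B S' $    num ; d $      output B → num
num S' $  num ; d $      match 'num'
S' $      ; d $          output S' → ; B S'
; B S' $  ; d $          match ';'
B S' $    d $            output B → d
d S' $    d $            match 'd'
S' $      $              output S' → ε
$         $              accept

The string is accepted.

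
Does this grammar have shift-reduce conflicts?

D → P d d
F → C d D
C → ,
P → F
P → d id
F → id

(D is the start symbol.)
A shift-reduce conflict occurs when an LR(0) state has both:
  - a complete (reduce) item [A → α .] (dot at the end), and
  - a shift item [B → β . c γ] (dot before a terminal).

Augment with D' → D and build the canonical LR(0) collection (I0 = CLOSURE({[D' → . D]}), then GOTO on every symbol after a dot until no new states appear). It has 13 states:
  I0: { [C → . ,], [D → . P d d], [D' → . D], [F → . C d D], [F → . id], [P → . F], [P → . d id] }  — shift
  I1: { [C → , .] }  — reduce
  I2: { [F → C . d D] }  — shift
  I3: { [D' → D .] }  — accept
  I4: { [P → F .] }  — reduce
  I5: { [D → P . d d] }  — shift
  I6: { [P → d . id] }  — shift
  I7: { [F → id .] }  — reduce
  I8: { [P → d id .] }  — reduce
  I9: { [D → P d . d] }  — shift
  I10: { [D → P d d .] }  — reduce
  I11: { [C → . ,], [D → . P d d], [F → . C d D], [F → . id], [F → C d . D], [P → . F], [P → . d id] }  — shift
  I12: { [F → C d D .] }  — reduce

No state contains both a complete item and a shift item.

Answer: No shift-reduce conflicts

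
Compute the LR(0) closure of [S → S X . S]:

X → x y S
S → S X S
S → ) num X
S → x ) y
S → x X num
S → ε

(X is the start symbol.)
{ [S → . ) num X], [S → . S X S], [S → . x ) y], [S → . x X num], [S → .], [S → S X . S] }

Start with: [S → S X . S]
  [S → S X . S] has the dot before S: add [S → . S X S], [S → . ) num X], [S → . x ) y], [S → . x X num], [S → .]
No further items can be added.

CLOSURE = { [S → . ) num X], [S → . S X S], [S → . x ) y], [S → . x X num], [S → .], [S → S X . S] }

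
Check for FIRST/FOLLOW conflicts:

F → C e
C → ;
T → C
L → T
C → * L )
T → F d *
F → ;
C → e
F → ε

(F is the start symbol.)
No FIRST/FOLLOW conflicts.

A FIRST/FOLLOW conflict occurs when a non-terminal N has a nullable alternative N → β (β ⇒* ε) and another alternative N → α with FIRST(α) ∩ FOLLOW(N) ≠ ∅: on such a lookahead the parser cannot decide between expanding α and letting N vanish via β.

Nullable non-terminals: F.
FIRST sets used below: FIRST(C) = { '*', ';', 'e' }

F: nullable alternative(s) F → ε; FOLLOW(F) = { $, 'd' }
  F → C e: FIRST \ {ε} = { '*', ';', 'e' } — disjoint from FOLLOW(F)
  F → ;: FIRST \ {ε} = { ';' } — disjoint from FOLLOW(F)
  F → ε: FIRST \ {ε} = { } — this is the only nullable alternative, skip

C, L, T have no nullable alternative, so no FIRST/FOLLOW check is needed there.

No FIRST/FOLLOW conflicts found.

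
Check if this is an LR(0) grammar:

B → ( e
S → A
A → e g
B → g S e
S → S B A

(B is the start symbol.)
Yes, the grammar is LR(0)

Augment with B' → B and build the canonical LR(0) collection (I0 = CLOSURE({[B' → . B]}), then GOTO on every symbol after a dot until no new states appear). It has 12 states:
  I0: { [B → . ( e], [B → . g S e], [B' → . B] }  — shift
  I1: { [B → ( . e] }  — shift
  I2: { [B' → B .] }  — accept
  I3: { [A → . e g], [B → g . S e], [S → . A], [S → . S B A] }  — shift
  I4: { [S → A .] }  — reduce
  I5: { [B → . ( e], [B → . g S e], [B → g S . e], [S → S . B A] }  — shift
  I6: { [A → e . g] }  — shift
  I7: { [A → e g .] }  — reduce
  I8: { [A → . e g], [S → S B . A] }  — shift
  I9: { [B → g S e .] }  — reduce
  I10: { [S → S B A .] }  — reduce
  I11: { [B → ( e .] }  — reduce

Every state is either a pure shift/goto state or contains exactly one complete item and nothing to shift — no conflicts. The grammar is LR(0).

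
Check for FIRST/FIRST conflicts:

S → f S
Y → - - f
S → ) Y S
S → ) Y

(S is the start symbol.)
A FIRST/FIRST conflict occurs when two productions N → α and N → β for the same non-terminal have FIRST(α) ∩ FIRST(β) ≠ ∅ (with ε ∈ FIRST of a nullable right-hand side, so two nullable alternatives also conflict).

Productions for S:
  S → f S: FIRST = { 'f' }
  S → ) Y S: FIRST = { ')' }
  S → ) Y: FIRST = { ')' }
Y has only one production, so no FIRST/FIRST conflict is possible there.

Conflict for S: S → ) Y S and S → ) Y
  Overlap: { ')' }

Answer: Yes. S → ')' Y S / S → ')' Y on { ')' }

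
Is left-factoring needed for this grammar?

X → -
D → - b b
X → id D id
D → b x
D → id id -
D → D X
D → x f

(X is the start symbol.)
Left-factoring is needed when two productions for the same non-terminal
share a common prefix on the right-hand side.

Productions for X:
  X → -
  X → id D id
Productions for D:
  D → - b b
  D → b x
  D → id id -
  D → D X
  D → x f

No common prefixes found.

Answer: No, left-factoring is not needed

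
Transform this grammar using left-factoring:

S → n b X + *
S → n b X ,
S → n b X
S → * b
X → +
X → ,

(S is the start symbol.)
Left-factoring transforms A → αβ₁ | αβ₂ into A → αA' and A' → β₁ | β₂
(α is the longest common prefix among the alternatives). Repeat until
no nonterminal has two alternatives with a common prefix.

Round 1: S has alternatives sharing prefix 'n b X'. Introduce S': S → n b X S'
  Add: S' → + *
  Add: S' → ,
  Add: S' → ε

No remaining common prefixes — done.

Resulting grammar:
S → n b X S'
S' → + *
S' → ,
S' → ε
S → * b
X → +
X → ,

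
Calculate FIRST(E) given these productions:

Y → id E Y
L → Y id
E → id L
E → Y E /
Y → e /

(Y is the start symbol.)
{ 'e', 'id' }

FIRST sets of the other non-terminals involved (by the same procedure, iterated to a fixed point):
  FIRST(Y) = { 'e', 'id' }

From E → id L:
  - id is a terminal: add 'id' and stop
From E → Y E /:
  - Y is a non-terminal: add FIRST(Y) \ {ε} = { 'e', 'id' }
    Y is not nullable, so stop

Collecting: FIRST(E) = { 'e', 'id' }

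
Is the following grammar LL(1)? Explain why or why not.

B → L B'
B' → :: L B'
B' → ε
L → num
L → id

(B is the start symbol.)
Relevant sets:
  FOLLOW(B') = { $ }

For B':
  PREDICT(B' → :: L B') = { '::' }
  PREDICT(B' → ε) = { $ }
For L:
  PREDICT(L → num) = { 'num' }
  PREDICT(L → id) = { 'id' }
B has a single production, so nothing to check there.

All predict sets are disjoint. The grammar IS LL(1).

Answer: Yes, the grammar is LL(1).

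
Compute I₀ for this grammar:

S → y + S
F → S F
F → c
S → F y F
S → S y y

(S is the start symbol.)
{ [F → . S F], [F → . c], [S → . F y F], [S → . S y y], [S → . y + S], [S' → . S] }

First, augment the grammar with S' → S
I₀ = CLOSURE({ [S' → . S] }):
  [S' → . S] has the dot before S: add [S → . y + S], [S → . F y F], [S → . S y y]
  [S → . F y F] has the dot before F: add [F → . S F], [F → . c]
No further items can be added.

I₀ = { [F → . S F], [F → . c], [S → . F y F], [S → . S y y], [S → . y + S], [S' → . S] }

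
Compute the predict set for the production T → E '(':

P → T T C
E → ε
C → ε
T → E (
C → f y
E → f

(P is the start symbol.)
PREDICT(T → E '(') = (FIRST(RHS) \ {ε}) ∪ (FOLLOW(T) if ε ∈ FIRST(RHS), i.e. RHS ⇒* ε)
FIRST(E) = { 'f', ε }
FIRST(E '(') = { '(', 'f' }
ε ∉ FIRST(E '('), so FOLLOW(T) is not added.
PREDICT(T → E '(') = { '(', 'f' }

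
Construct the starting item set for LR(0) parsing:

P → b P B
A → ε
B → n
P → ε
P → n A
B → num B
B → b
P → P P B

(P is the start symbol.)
{ [P → . P P B], [P → . b P B], [P → . n A], [P → .], [P' → . P] }

First, augment the grammar with P' → P
I₀ = CLOSURE({ [P' → . P] }):
  [P' → . P] has the dot before P: add [P → . b P B], [P → .], [P → . n A], [P → . P P B]
No further items can be added.

I₀ = { [P → . P P B], [P → . b P B], [P → . n A], [P → .], [P' → . P] }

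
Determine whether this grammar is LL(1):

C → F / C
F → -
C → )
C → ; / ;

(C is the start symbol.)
A grammar is LL(1) if for each non-terminal N with multiple productions, the predict sets of those productions are pairwise disjoint, where PREDICT(N → α) = (FIRST(α) \ {ε}) ∪ (FOLLOW(N) if α ⇒* ε).

Relevant sets:
  FIRST(F) = { '-' }

For C:
  PREDICT(C → F '/' C) = { '-' }
  PREDICT(C → ')') = { ')' }
  PREDICT(C → ';' '/' ';') = { ';' }
F has a single production, so nothing to check there.

All predict sets are disjoint. The grammar IS LL(1).

Answer: Yes, the grammar is LL(1).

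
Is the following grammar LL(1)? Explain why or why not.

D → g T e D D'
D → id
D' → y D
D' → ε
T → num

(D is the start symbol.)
No. Predict set conflict for D': { 'y' }

A grammar is LL(1) if for each non-terminal N with multiple productions, the predict sets of those productions are pairwise disjoint, where PREDICT(N → α) = (FIRST(α) \ {ε}) ∪ (FOLLOW(N) if α ⇒* ε).

Relevant sets:
  FOLLOW(D') = { $, 'y' }

For D:
  PREDICT(D → g T e D D') = { 'g' }
  PREDICT(D → id) = { 'id' }
For D':
  PREDICT(D' → y D) = { 'y' }
  PREDICT(D' → ε) = { $, 'y' }
T has a single production, so nothing to check there.

Conflict found: Predict set conflict for D': { 'y' }
The grammar is NOT LL(1).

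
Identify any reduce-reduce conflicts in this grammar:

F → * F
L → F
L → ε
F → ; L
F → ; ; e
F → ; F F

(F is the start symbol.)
No reduce-reduce conflicts

Augment with F' → F and build the canonical LR(0) collection (I0 = CLOSURE({[F' → . F]}), then GOTO on every symbol after a dot until no new states appear). It has 10 states:
  I0: { [F → . * F], [F → . ; ; e], [F → . ; F F], [F → . ; L], [F' → . F] }  — shift
  I1: { [F → * . F], [F → . * F], [F → . ; ; e], [F → . ; F F], [F → . ; L] }  — shift
  I2: { [F → . * F], [F → . ; ; e], [F → . ; F F], [F → . ; L], [F → ; . ; e], [F → ; . F F], [F → ; . L], [L → . F], [L → .] }  — shift, reduce
  I3: { [F' → F .] }  — accept
  I4: { [F → . * F], [F → . ; ; e], [F → . ; F F], [F → . ; L], [F → ; . ; e], [F → ; . F F], [F → ; . L], [F → ; ; . e], [L → . F], [L → .] }  — shift, reduce
  I5: { [F → . * F], [F → . ; ; e], [F → . ; F F], [F → . ; L], [F → ; F . F], [L → F .] }  — shift, reduce
  I6: { [F → ; L .] }  — reduce
  I7: { [F → ; F F .] }  — reduce
  I8: { [F → ; ; e .] }  — reduce
  I9: { [F → * F .] }  — reduce

No state contains more than one complete item.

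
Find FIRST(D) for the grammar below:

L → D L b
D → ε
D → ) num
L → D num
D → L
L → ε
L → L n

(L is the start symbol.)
To compute FIRST(D), examine every production with D on the left-hand side, reading each right-hand side left to right until a non-nullable symbol is reached.

FIRST sets of the other non-terminals involved (by the same procedure, iterated to a fixed point):
  FIRST(L) = { ')', 'b', 'n', 'num', ε }

From D → ε:
  - ε-production, so ε ∈ FIRST(D)
From D → ) num:
  - ')' is a terminal: add ')' and stop
From D → L:
  - L is a non-terminal: add FIRST(L) \ {ε} = { ')', 'b', 'n', 'num' }
    L is nullable and nothing follows, so the whole right-hand side can vanish: ε ∈ FIRST(D)

Collecting: FIRST(D) = { ')', 'b', 'n', 'num', ε }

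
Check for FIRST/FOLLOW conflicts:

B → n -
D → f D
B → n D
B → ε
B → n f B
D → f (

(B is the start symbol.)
No FIRST/FOLLOW conflicts.

A FIRST/FOLLOW conflict occurs when a non-terminal N has a nullable alternative N → β (β ⇒* ε) and another alternative N → α with FIRST(α) ∩ FOLLOW(N) ≠ ∅: on such a lookahead the parser cannot decide between expanding α and letting N vanish via β.

Nullable non-terminals: B.

B: nullable alternative(s) B → ε; FOLLOW(B) = { $ }
  B → n -: FIRST \ {ε} = { 'n' } — disjoint from FOLLOW(B)
  B → n D: FIRST \ {ε} = { 'n' } — disjoint from FOLLOW(B)
  B → ε: FIRST \ {ε} = { } — this is the only nullable alternative, skip
  B → n f B: FIRST \ {ε} = { 'n' } — disjoint from FOLLOW(B)

D has no nullable alternative, so no FIRST/FOLLOW check is needed there.

No FIRST/FOLLOW conflicts found.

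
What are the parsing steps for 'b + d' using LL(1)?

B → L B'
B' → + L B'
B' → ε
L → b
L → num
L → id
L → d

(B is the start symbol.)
LL(1) parsing maintains a stack (initially the start symbol over $) and the input. At each step: if the stack top is a terminal, match it against the current input token; if it is a non-terminal N, replace it with the RHS of M[N, lookahead] (the unique production whose predict set contains the lookahead).

Stack is shown with the top on the left.

Stack     Input    Action
-------------------------
B $       b + d $  output B → L B'
L B' $    b + d $  output L → b
b B' $    b + d $  match 'b'
B' $      + d $    output B' → + L B'
+ L B' $  + d $    match '+'
L B' $    d $      output L → d
d B' $    d $      match 'd'
B' $      $        output B' → ε
$         $        accept

The string is accepted.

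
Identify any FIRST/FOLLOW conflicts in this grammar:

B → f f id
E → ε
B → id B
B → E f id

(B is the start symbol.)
No FIRST/FOLLOW conflicts.

Nullable non-terminals: E.
E has a nullable alternative but only one production, so nothing to check.

B has no nullable alternative, so no FIRST/FOLLOW check is needed there.

No FIRST/FOLLOW conflicts found.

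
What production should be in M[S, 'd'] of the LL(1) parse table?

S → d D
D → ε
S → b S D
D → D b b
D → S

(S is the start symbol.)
To find M[S, 'd'], we find productions for S where 'd' is in the predict set (PREDICT(N → α) = (FIRST(α) \ {ε}) ∪ (FOLLOW(N) if α ⇒* ε)).

S → d D: PREDICT = { 'd' }
  'd' is in predict set, so this production goes in M[S, 'd']
S → b S D: PREDICT = { 'b' }

M[S, 'd'] = S → d D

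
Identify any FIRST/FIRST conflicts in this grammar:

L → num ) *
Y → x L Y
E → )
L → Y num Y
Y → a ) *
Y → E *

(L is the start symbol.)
No FIRST/FIRST conflicts.

A FIRST/FIRST conflict occurs when two productions N → α and N → β for the same non-terminal have FIRST(α) ∩ FIRST(β) ≠ ∅ (with ε ∈ FIRST of a nullable right-hand side, so two nullable alternatives also conflict).

FIRST sets of the non-terminals at (or reachable through a nullable prefix from) the front of some alternative:
  FIRST(Y) = { ')', 'a', 'x' }
  FIRST(E) = { ')' }

Productions for L:
  L → num ) *: FIRST = { 'num' }
  L → Y num Y: FIRST = { ')', 'a', 'x' }
Productions for Y:
  Y → x L Y: FIRST = { 'x' }
  Y → a ) *: FIRST = { 'a' }
  Y → E *: FIRST = { ')' }
E has only one production, so no FIRST/FIRST conflict is possible there.

All alternatives of each non-terminal have pairwise disjoint FIRST sets.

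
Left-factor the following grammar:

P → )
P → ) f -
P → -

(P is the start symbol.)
P → ) P'
P' → ε
P' → f -
P → -

Left-factoring transforms A → αβ₁ | αβ₂ into A → αA' and A' → β₁ | β₂
(α is the longest common prefix among the alternatives). Repeat until
no nonterminal has two alternatives with a common prefix.

Round 1: P has alternatives sharing prefix ')'. Introduce P': P → ) P'
  Add: P' → ε
  Add: P' → f -

No remaining common prefixes — done.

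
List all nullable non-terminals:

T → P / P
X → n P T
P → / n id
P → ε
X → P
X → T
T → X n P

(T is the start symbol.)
ε-productions: P → ε
So P is immediately nullable.
X → P: every symbol on the right is nullable, so X is nullable too.
No further non-terminal can be added: every production for the remaining non-terminals contains a terminal or a non-nullable non-terminal.
Nullable = { 'P', 'X' }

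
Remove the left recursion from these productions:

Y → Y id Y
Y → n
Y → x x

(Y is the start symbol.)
Y is directly left-recursive. The standard transformation for
  A → A α₁ | ... | A α_m | β₁ | ... | β_n
is
  A  → β₁ A' | ... | β_n A'
  A' → α₁ A' | ... | α_m A' | ε

Y → n becomes Y → n Y'
Y → x x becomes Y → x x Y'
Y → Y id Y becomes Y' → id Y Y'
Add Y' → ε

Resulting grammar:
Y → n Y'
Y → x x Y'
Y' → id Y Y'
Y' → ε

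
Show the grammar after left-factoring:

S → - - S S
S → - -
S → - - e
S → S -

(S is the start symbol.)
Left-factoring transforms A → αβ₁ | αβ₂ into A → αA' and A' → β₁ | β₂
(α is the longest common prefix among the alternatives). Repeat until
no nonterminal has two alternatives with a common prefix.

Round 1: S has alternatives sharing prefix '- -'. Introduce S': S → - - S'
  Add: S' → S S
  Add: S' → ε
  Add: S' → e

No remaining common prefixes — done.

Resulting grammar:
S → - - S'
S' → S S
S' → ε
S' → e
S → S -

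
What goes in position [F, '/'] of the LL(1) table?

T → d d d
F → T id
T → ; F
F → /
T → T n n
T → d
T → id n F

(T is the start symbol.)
To find M[F, '/'], we find productions for F where '/' is in the predict set (PREDICT(N → α) = (FIRST(α) \ {ε}) ∪ (FOLLOW(N) if α ⇒* ε)).

Relevant sets:
  FIRST(T) = { ';', 'd', 'id' }

F → T id: PREDICT = { ';', 'd', 'id' }
F → /: PREDICT = { '/' }
  '/' is in predict set, so this production goes in M[F, '/']

M[F, '/'] = F → /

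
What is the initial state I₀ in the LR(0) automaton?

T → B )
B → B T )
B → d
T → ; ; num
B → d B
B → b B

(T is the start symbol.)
{ [B → . B T )], [B → . b B], [B → . d B], [B → . d], [T → . ; ; num], [T → . B )], [T' → . T] }

First, augment the grammar with T' → T
I₀ = CLOSURE({ [T' → . T] }):
  [T' → . T] has the dot before T: add [T → . B )], [T → . ; ; num]
  [T → . B )] has the dot before B: add [B → . B T )], [B → . d], [B → . d B], [B → . b B]
No further items can be added.

I₀ = { [B → . B T )], [B → . b B], [B → . d B], [B → . d], [T → . ; ; num], [T → . B )], [T' → . T] }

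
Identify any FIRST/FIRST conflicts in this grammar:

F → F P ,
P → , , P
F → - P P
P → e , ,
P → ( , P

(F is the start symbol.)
Yes. F → F P ',' / F → '-' P P on { '-' }

FIRST sets of the non-terminals at (or reachable through a nullable prefix from) the front of some alternative:
  FIRST(F) = { '-' }

Productions for F:
  F → F P ,: FIRST = { '-' }
  F → - P P: FIRST = { '-' }
Productions for P:
  P → , , P: FIRST = { ',' }
  P → e , ,: FIRST = { 'e' }
  P → ( , P: FIRST = { '(' }

Conflict for F: F → F P , and F → - P P
  Overlap: { '-' }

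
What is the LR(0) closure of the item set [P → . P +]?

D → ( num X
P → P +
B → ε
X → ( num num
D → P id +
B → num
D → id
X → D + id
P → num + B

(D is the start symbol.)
Start with: [P → . P +]
  [P → . P +] has the dot before P: add [P → . num + B]
No further items can be added.

CLOSURE = { [P → . P +], [P → . num + B] }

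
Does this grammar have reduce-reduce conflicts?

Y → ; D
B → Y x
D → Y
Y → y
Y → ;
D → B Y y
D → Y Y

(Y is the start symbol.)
No reduce-reduce conflicts

A reduce-reduce conflict occurs when an LR(0) state has two complete items [A → α .] and [B → β .] — both call for a reduction, and with no lookahead the parser cannot choose between them.

Augment with Y' → Y and build the canonical LR(0) collection (I0 = CLOSURE({[Y' → . Y]}), then GOTO on every symbol after a dot until no new states appear). It has 11 states:
  I0: { [Y → . ; D], [Y → . ;], [Y → . y], [Y' → . Y] }  — shift
  I1: { [B → . Y x], [D → . B Y y], [D → . Y Y], [D → . Y], [Y → . ; D], [Y → . ;], [Y → . y], [Y → ; . D], [Y → ; .] }  — shift, reduce
  I2: { [Y' → Y .] }  — accept
  I3: { [Y → y .] }  — reduce
  I4: { [D → B . Y y], [Y → . ; D], [Y → . ;], [Y → . y] }  — shift
  I5: { [Y → ; D .] }  — reduce
  I6: { [B → Y . x], [D → Y . Y], [D → Y .], [Y → . ; D], [Y → . ;], [Y → . y] }  — shift, reduce
  I7: { [D → Y Y .] }  — reduce
  I8: { [B → Y x .] }  — reduce
  I9: { [D → B Y . y] }  — shift
  I10: { [D → B Y y .] }  — reduce

No state contains more than one complete item.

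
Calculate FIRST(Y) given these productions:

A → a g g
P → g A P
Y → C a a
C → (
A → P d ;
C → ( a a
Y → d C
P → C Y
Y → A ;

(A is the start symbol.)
FIRST sets of the other non-terminals involved (by the same procedure, iterated to a fixed point):
  FIRST(C) = { '(' }
  FIRST(A) = { '(', 'a', 'g' }

From Y → C a a:
  - C is a non-terminal: add FIRST(C) \ {ε} = { '(' }
    C is not nullable, so stop
From Y → d C:
  - d is a terminal: add 'd' and stop
From Y → A ;:
  - A is a non-terminal: add FIRST(A) \ {ε} = { '(', 'a', 'g' }
    A is not nullable, so stop

Collecting: FIRST(Y) = { '(', 'a', 'd', 'g' }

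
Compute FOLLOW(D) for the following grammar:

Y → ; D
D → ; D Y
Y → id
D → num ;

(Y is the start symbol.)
{ $, ';', 'id' }

In Y → ; D: D is at the end, add FOLLOW(Y)
In D → ; D Y: D is followed by Y, add FIRST(Y) \ {ε} = { ';', 'id' }

The FOLLOW sets referred to above (computed the same way, to a fixed point):
  FOLLOW(Y) = { $, ';', 'id' }

Taking the union: FOLLOW(D) = { $, ';', 'id' }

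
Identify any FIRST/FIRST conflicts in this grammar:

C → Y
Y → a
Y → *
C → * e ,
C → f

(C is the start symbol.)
FIRST sets of the non-terminals at (or reachable through a nullable prefix from) the front of some alternative:
  FIRST(Y) = { '*', 'a' }

Productions for C:
  C → Y: FIRST = { '*', 'a' }
  C → * e ,: FIRST = { '*' }
  C → f: FIRST = { 'f' }
Productions for Y:
  Y → a: FIRST = { 'a' }
  Y → *: FIRST = { '*' }

Conflict for C: C → Y and C → * e ,
  Overlap: { '*' }

Answer: Yes. C → Y / C → '*' e ',' on { '*' }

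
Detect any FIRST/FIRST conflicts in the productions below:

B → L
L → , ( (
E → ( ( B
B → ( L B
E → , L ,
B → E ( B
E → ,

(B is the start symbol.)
Yes. B → L / B → E '(' B on { ',' }; B → '(' L B / B → E '(' B on { '(' }; E → ',' L ',' / E → ',' on { ',' }

A FIRST/FIRST conflict occurs when two productions N → α and N → β for the same non-terminal have FIRST(α) ∩ FIRST(β) ≠ ∅ (with ε ∈ FIRST of a nullable right-hand side, so two nullable alternatives also conflict).

FIRST sets of the non-terminals at (or reachable through a nullable prefix from) the front of some alternative:
  FIRST(L) = { ',' }
  FIRST(E) = { '(', ',' }

Productions for B:
  B → L: FIRST = { ',' }
  B → ( L B: FIRST = { '(' }
  B → E ( B: FIRST = { '(', ',' }
Productions for E:
  E → ( ( B: FIRST = { '(' }
  E → , L ,: FIRST = { ',' }
  E → ,: FIRST = { ',' }
L has only one production, so no FIRST/FIRST conflict is possible there.

Conflict for B: B → L and B → E ( B
  Overlap: { ',' }
Conflict for B: B → ( L B and B → E ( B
  Overlap: { '(' }
Conflict for E: E → , L , and E → ,
  Overlap: { ',' }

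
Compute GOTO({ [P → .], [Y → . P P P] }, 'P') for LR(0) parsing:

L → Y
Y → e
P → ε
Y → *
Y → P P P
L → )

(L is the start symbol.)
{ [P → .], [Y → P . P P] }

GOTO(I, 'P') = CLOSURE({ [A → αX.β] : [A → α.Xβ] ∈ I, X = 'P' })

Items with dot before 'P', with the dot advanced:
  [Y → . P P P] → [Y → P . P P]
Closure of the advanced items:
  [Y → P . P P] has the dot before P: add [P → .]

GOTO = { [P → .], [Y → P . P P] }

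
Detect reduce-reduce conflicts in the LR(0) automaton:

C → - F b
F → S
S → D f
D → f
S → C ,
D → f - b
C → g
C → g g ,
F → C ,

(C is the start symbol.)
Yes — I15: [F → C , .] vs [S → C , .]

Augment with C' → C and build the canonical LR(0) collection (I0 = CLOSURE({[C' → . C]}), then GOTO on every symbol after a dot until no new states appear). It has 16 states:
  I0: { [C → . - F b], [C → . g g ,], [C → . g], [C' → . C] }  — shift
  I1: { [C → - . F b], [C → . - F b], [C → . g g ,], [C → . g], [D → . f - b], [D → . f], [F → . C ,], [F → . S], [S → . C ,], [S → . D f] }  — shift
  I2: { [C' → C .] }  — accept
  I3: { [C → g . g ,], [C → g .] }  — shift, reduce
  I4: { [C → g g . ,] }  — shift
  I5: { [C → g g , .] }  — reduce
  I6: { [F → C . ,], [S → C . ,] }  — shift
  I7: { [S → D . f] }  — shift
  I8: { [C → - F . b] }  — shift
  I9: { [F → S .] }  — reduce
  I10: { [D → f . - b], [D → f .] }  — shift, reduce
  I11: { [D → f - . b] }  — shift
  I12: { [D → f - b .] }  — reduce
  I13: { [C → - F b .] }  — reduce
  I14: { [S → D f .] }  — reduce
  I15: { [F → C , .], [S → C , .] }  — 2 reduces

I15 contains complete items [F → C , .], [S → C , .] — reduce-reduce conflict.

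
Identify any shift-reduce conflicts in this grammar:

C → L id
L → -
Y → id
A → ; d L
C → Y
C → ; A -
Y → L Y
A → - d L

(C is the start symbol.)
No shift-reduce conflicts

A shift-reduce conflict occurs when an LR(0) state has both:
  - a complete (reduce) item [A → α .] (dot at the end), and
  - a shift item [B → β . c γ] (dot before a terminal).

Augment with C' → C and build the canonical LR(0) collection (I0 = CLOSURE({[C' → . C]}), then GOTO on every symbol after a dot until no new states appear). It has 18 states:
  I0: { [C → . ; A -], [C → . L id], [C → . Y], [C' → . C], [L → . -], [Y → . L Y], [Y → . id] }  — shift
  I1: { [L → - .] }  — reduce
  I2: { [A → . - d L], [A → . ; d L], [C → ; . A -] }  — shift
  I3: { [C' → C .] }  — accept
  I4: { [C → L . id], [L → . -], [Y → . L Y], [Y → . id], [Y → L . Y] }  — shift
  I5: { [C → Y .] }  — reduce
  I6: { [Y → id .] }  — reduce
  I7: { [L → . -], [Y → . L Y], [Y → . id], [Y → L . Y] }  — shift
  I8: { [Y → L Y .] }  — reduce
  I9: { [C → L id .], [Y → id .] }  — 2 reduces
  I10: { [A → - . d L] }  — shift
  I11: { [A → ; . d L] }  — shift
  I12: { [C → ; A . -] }  — shift
  I13: { [C → ; A - .] }  — reduce
  I14: { [A → ; d . L], [L → . -] }  — shift
  I15: { [A → ; d L .] }  — reduce
  I16: { [A → - d . L], [L → . -] }  — shift
  I17: { [A → - d L .] }  — reduce

No state contains both a complete item and a shift item.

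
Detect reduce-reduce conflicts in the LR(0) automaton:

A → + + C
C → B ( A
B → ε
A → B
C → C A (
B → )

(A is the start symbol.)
Yes — I7: [A → + + C .] vs [B → .]

A reduce-reduce conflict occurs when an LR(0) state has two complete items [A → α .] and [B → β .] — both call for a reduction, and with no lookahead the parser cannot choose between them.

Augment with A' → A and build the canonical LR(0) collection (I0 = CLOSURE({[A' → . A]}), then GOTO on every symbol after a dot until no new states appear). It has 12 states:
  I0: { [A → . + + C], [A → . B], [A' → . A], [B → . )], [B → .] }  — shift, reduce
  I1: { [B → ) .] }  — reduce
  I2: { [A → + . + C] }  — shift
  I3: { [A' → A .] }  — accept
  I4: { [A → B .] }  — reduce
  I5: { [A → + + . C], [B → . )], [B → .], [C → . B ( A], [C → . C A (] }  — shift, reduce
  I6: { [C → B . ( A] }  — shift
  I7: { [A → + + C .], [A → . + + C], [A → . B], [B → . )], [B → .], [C → C . A (] }  — shift, 2 reduces
  I8: { [C → C A . (] }  — shift
  I9: { [C → C A ( .] }  — reduce
  I10: { [A → . + + C], [A → . B], [B → . )], [B → .], [C → B ( . A] }  — shift, reduce
  I11: { [C → B ( A .] }  — reduce

I7 contains complete items [A → + + C .], [B → .] — reduce-reduce conflict.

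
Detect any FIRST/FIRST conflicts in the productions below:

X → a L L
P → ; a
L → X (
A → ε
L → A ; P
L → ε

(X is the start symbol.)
No FIRST/FIRST conflicts.

FIRST sets of the non-terminals at (or reachable through a nullable prefix from) the front of some alternative:
  FIRST(X) = { 'a' }
  FIRST(A) = { ε }

Productions for L:
  L → X (: FIRST = { 'a' }
  L → A ; P: FIRST = { ';' }
  L → ε: FIRST = { ε }
X, P, A have only one production, so no FIRST/FIRST conflict is possible there.

All alternatives of each non-terminal have pairwise disjoint FIRST sets.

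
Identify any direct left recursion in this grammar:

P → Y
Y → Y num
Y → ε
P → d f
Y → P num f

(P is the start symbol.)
P → Y: starts with Y
Y → Y num: LEFT RECURSIVE (starts with Y)
Y → ε: starts with ε
P → d f: starts with d
Y → P num f: starts with P

The grammar has direct left recursion on: Y.

Answer: Yes, Y is left-recursive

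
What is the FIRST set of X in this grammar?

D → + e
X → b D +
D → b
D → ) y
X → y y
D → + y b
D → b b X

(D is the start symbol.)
To compute FIRST(X), examine every production with X on the left-hand side, reading each right-hand side left to right until a non-nullable symbol is reached.

From X → b D +:
  - b is a terminal: add 'b' and stop
From X → y y:
  - y is a terminal: add 'y' and stop

Collecting: FIRST(X) = { 'b', 'y' }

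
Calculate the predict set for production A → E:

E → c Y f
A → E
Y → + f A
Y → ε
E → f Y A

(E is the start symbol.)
{ 'c', 'f' }

PREDICT(A → E) = (FIRST(RHS) \ {ε}) ∪ (FOLLOW(A) if ε ∈ FIRST(RHS), i.e. RHS ⇒* ε)
FIRST(E) = { 'c', 'f' }
FIRST(E) = { 'c', 'f' }
ε ∉ FIRST(E), so FOLLOW(A) is not added.
PREDICT(A → E) = { 'c', 'f' }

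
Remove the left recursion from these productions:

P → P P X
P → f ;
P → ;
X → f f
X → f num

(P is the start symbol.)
P is directly left-recursive. The standard transformation for
  A → A α₁ | ... | A α_m | β₁ | ... | β_n
is
  A  → β₁ A' | ... | β_n A'
  A' → α₁ A' | ... | α_m A' | ε

P → f ; becomes P → f ; P'
P → ; becomes P → ; P'
P → P P X becomes P' → P X P'
Add P' → ε

Productions for other non-terminals are unchanged:
  X → f f
  X → f num

Resulting grammar:
P → f ; P'
P → ; P'
P' → P X P'
P' → ε
X → f f
X → f num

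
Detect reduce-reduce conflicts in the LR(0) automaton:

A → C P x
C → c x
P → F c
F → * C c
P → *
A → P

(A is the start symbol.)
No reduce-reduce conflicts

Augment with A' → A and build the canonical LR(0) collection (I0 = CLOSURE({[A' → . A]}), then GOTO on every symbol after a dot until no new states appear). It has 13 states:
  I0: { [A → . C P x], [A → . P], [A' → . A], [C → . c x], [F → . * C c], [P → . *], [P → . F c] }  — shift
  I1: { [C → . c x], [F → * . C c], [P → * .] }  — shift, reduce
  I2: { [A' → A .] }  — accept
  I3: { [A → C . P x], [F → . * C c], [P → . *], [P → . F c] }  — shift
  I4: { [P → F . c] }  — shift
  I5: { [A → P .] }  — reduce
  I6: { [C → c . x] }  — shift
  I7: { [C → c x .] }  — reduce
  I8: { [P → F c .] }  — reduce
  I9: { [A → C P . x] }  — shift
  I10: { [A → C P x .] }  — reduce
  I11: { [F → * C . c] }  — shift
  I12: { [F → * C c .] }  — reduce

No state contains more than one complete item.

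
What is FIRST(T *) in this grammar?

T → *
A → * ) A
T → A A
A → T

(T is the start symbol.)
FIRST sets of the non-terminals involved (from the grammar, by fixed-point iteration):
  FIRST(T) = { '*' }

To compute FIRST(T *), process the symbols left to right:
Symbol T is a non-terminal. Add FIRST(T) \ {ε} = { '*' }
T is not nullable (ε ∉ FIRST(T)), so stop here.
FIRST(T *) = { '*' }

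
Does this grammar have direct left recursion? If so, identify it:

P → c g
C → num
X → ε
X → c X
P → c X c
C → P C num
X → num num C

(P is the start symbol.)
No direct left recursion

P → c g: starts with c
C → num: starts with num
X → ε: starts with ε
X → c X: starts with c
P → c X c: starts with c
C → P C num: starts with P
X → num num C: starts with num

No direct left recursion found.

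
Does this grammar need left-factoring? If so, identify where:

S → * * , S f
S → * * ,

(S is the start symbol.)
Yes, S has productions with common prefix '* * ,'

Left-factoring is needed when two productions for the same non-terminal
share a common prefix on the right-hand side.

Productions for S:
  S → * * , S f
  S → * * ,

Found common prefix '* * ,' in productions for S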